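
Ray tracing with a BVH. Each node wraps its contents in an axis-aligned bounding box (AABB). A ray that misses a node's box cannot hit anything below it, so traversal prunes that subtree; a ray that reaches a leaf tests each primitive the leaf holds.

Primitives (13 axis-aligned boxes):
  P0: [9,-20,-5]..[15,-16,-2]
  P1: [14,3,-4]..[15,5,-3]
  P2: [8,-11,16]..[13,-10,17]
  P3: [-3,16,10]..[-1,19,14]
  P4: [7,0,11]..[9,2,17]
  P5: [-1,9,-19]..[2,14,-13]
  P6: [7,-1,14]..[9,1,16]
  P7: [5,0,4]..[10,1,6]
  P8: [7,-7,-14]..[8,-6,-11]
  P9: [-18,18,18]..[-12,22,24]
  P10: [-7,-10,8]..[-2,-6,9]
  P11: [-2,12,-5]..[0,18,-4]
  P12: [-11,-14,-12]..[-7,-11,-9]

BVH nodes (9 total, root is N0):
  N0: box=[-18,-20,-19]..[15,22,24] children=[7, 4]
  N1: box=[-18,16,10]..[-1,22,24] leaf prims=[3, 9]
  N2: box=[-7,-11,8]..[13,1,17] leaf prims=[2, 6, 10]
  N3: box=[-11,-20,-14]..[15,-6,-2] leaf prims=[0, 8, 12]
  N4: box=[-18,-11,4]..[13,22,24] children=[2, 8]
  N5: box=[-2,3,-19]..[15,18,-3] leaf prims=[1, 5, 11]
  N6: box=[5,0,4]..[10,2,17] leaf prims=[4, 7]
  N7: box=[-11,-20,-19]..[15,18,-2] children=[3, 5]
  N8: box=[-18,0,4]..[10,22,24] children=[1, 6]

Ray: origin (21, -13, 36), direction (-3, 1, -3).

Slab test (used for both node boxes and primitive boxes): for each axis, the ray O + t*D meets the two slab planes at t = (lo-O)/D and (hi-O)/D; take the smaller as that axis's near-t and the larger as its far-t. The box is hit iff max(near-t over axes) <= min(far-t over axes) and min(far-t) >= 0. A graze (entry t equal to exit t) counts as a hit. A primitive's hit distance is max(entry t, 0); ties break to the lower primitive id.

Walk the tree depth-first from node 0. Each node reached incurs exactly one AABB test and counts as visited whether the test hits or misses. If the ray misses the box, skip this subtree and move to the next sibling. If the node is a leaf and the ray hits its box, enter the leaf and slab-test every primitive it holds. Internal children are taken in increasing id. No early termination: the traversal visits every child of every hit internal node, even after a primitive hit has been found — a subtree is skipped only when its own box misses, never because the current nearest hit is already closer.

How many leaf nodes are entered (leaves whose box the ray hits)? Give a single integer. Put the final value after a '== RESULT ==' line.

Traverse from the root:
N0 x:[2,13] y:[-7,35] z:[4,55/3] -> hit [4,13], descend [4, 7]
  N4 x:[8/3,13] y:[2,35] z:[4,32/3] -> hit [4,32/3], descend [2, 8]
    N2 x:[8/3,28/3] y:[2,14] z:[19/3,28/3] -> hit [19/3,28/3] leaf, test {P2(miss), P6(miss), P10(miss)}
    N8 x:[11/3,13] y:[13,35] z:[4,32/3] -> miss, prune
  N7 x:[2,32/3] y:[-7,31] z:[38/3,55/3] -> miss, prune

Visited [0, 4, 2, 8, 7]. Tests: 5 box, 1 leaf. Nearest: miss.

== RESULT ==
1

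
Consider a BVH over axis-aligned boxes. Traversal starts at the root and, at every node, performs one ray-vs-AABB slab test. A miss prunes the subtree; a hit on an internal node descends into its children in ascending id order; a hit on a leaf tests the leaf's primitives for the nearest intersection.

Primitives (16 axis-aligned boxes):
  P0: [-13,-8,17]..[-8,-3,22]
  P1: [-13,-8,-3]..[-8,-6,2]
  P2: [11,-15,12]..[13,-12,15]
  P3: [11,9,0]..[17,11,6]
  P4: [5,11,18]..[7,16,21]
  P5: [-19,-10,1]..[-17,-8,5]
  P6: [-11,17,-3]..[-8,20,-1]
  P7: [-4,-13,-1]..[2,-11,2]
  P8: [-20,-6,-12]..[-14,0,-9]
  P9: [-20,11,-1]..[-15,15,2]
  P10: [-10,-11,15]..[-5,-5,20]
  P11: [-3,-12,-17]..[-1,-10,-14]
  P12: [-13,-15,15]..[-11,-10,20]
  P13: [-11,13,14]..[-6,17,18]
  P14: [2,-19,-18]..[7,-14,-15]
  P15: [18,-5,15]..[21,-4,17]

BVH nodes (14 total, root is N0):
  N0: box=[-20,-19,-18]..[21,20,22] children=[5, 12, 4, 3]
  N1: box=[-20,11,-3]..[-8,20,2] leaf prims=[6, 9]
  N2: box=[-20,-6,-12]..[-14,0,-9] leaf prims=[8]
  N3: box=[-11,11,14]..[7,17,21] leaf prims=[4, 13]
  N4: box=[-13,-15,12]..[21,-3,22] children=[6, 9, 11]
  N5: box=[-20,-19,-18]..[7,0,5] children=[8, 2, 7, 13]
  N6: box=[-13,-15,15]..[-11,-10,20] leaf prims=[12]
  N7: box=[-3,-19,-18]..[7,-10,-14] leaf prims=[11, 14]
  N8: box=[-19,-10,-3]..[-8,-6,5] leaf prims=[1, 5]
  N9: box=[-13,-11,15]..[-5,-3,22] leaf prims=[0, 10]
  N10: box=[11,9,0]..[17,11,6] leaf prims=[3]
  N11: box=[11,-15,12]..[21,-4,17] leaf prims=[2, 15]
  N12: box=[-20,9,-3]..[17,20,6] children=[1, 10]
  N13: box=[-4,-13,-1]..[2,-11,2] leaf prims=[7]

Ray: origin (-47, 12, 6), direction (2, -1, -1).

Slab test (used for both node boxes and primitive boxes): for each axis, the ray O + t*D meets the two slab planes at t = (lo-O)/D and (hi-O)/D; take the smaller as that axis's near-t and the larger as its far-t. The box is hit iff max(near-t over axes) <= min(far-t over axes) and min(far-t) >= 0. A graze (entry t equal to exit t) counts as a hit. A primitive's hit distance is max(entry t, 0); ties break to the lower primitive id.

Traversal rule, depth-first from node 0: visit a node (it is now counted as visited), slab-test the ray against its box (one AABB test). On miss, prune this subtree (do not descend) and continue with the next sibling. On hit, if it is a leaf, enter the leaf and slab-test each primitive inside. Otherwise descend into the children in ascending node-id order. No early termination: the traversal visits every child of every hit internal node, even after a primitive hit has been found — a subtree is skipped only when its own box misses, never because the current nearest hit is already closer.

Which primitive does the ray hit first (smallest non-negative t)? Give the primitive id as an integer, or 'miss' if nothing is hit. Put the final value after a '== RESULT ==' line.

Trace the traversal:
N0 x:[27/2,34] y:[-8,31] z:[-16,24] -> hit [27/2,24], descend [3, 4, 5, 12]
  N3 x:[18,27] y:[-5,1] z:[-15,-8] -> miss, prune
  N4 x:[17,34] y:[15,27] z:[-16,-6] -> miss, prune
  N5 x:[27/2,27] y:[12,31] z:[1,24] -> hit [27/2,24], descend [2, 7, 8, 13]
    N2 x:[27/2,33/2] y:[12,18] z:[15,18] -> hit [15,33/2] leaf, test {P8@t=15}
    N7 x:[22,27] y:[22,31] z:[20,24] -> hit [22,24] leaf, test {P11@t=22, P14(miss)}
    N8 x:[14,39/2] y:[18,22] z:[1,9] -> miss, prune
    N13 x:[43/2,49/2] y:[23,25] z:[4,7] -> miss, prune
  N12 x:[27/2,32] y:[-8,3] z:[0,9] -> miss, prune

Summary -> nodes [0, 3, 4, 5, 2, 7, 8, 13, 12]; box-tests=9; leaf-entries=2; first=P8

== RESULT ==
8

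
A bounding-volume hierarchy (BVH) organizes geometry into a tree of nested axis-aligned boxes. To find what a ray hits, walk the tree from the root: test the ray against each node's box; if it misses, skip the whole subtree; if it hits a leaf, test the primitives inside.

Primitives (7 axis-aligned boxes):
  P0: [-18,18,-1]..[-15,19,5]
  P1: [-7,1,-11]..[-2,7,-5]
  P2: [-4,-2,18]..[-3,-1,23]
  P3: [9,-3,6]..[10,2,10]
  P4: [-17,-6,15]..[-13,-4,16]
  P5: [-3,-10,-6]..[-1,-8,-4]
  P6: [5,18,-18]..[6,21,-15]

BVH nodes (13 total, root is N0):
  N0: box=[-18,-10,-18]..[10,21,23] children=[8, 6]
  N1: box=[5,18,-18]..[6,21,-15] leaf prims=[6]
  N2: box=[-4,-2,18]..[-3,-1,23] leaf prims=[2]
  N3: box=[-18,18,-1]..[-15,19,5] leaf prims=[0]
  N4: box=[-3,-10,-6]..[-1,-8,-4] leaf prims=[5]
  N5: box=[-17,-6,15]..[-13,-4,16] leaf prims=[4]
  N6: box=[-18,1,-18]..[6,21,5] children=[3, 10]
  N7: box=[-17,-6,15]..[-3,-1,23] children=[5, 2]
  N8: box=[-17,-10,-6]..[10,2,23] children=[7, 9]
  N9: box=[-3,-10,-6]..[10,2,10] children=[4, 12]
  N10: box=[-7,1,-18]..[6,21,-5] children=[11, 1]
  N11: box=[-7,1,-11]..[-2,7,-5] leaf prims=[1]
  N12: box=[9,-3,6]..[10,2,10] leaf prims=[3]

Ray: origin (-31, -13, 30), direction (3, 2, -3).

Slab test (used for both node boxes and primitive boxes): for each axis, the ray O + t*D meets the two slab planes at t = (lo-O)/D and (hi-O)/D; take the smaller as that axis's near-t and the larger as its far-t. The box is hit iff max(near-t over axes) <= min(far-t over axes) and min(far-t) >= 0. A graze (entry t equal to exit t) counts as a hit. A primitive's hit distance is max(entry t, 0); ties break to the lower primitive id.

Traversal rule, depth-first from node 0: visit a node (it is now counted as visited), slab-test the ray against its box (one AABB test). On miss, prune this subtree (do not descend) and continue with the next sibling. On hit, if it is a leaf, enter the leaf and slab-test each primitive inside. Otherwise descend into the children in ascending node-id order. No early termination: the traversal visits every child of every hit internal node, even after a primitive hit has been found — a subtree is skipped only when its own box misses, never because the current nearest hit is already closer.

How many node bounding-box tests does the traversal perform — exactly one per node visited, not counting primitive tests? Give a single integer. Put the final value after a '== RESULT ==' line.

Trace the traversal:
N0 x:[13/3,41/3] y:[3/2,17] z:[7/3,16] -> hit [13/3,41/3], descend [6, 8]
  N6 x:[13/3,37/3] y:[7,17] z:[25/3,16] -> hit [25/3,37/3], descend [3, 10]
    N3 x:[13/3,16/3] y:[31/2,16] z:[25/3,31/3] -> miss, prune
    N10 x:[8,37/3] y:[7,17] z:[35/3,16] -> hit [35/3,37/3], descend [1, 11]
      N1 x:[12,37/3] y:[31/2,17] z:[15,16] -> miss, prune
      N11 x:[8,29/3] y:[7,10] z:[35/3,41/3] -> miss, prune
  N8 x:[14/3,41/3] y:[3/2,15/2] z:[7/3,12] -> hit [14/3,15/2], descend [7, 9]
    N7 x:[14/3,28/3] y:[7/2,6] z:[7/3,5] -> hit [14/3,5], descend [2, 5]
      N2 x:[9,28/3] y:[11/2,6] z:[7/3,4] -> miss, prune
      N5 x:[14/3,6] y:[7/2,9/2] z:[14/3,5] -> miss, prune
    N9 x:[28/3,41/3] y:[3/2,15/2] z:[20/3,12] -> miss, prune

Visited [0, 6, 3, 10, 1, 11, 8, 7, 2, 5, 9]. Tests: 11 box, 0 leaf. Nearest: miss.

== RESULT ==
11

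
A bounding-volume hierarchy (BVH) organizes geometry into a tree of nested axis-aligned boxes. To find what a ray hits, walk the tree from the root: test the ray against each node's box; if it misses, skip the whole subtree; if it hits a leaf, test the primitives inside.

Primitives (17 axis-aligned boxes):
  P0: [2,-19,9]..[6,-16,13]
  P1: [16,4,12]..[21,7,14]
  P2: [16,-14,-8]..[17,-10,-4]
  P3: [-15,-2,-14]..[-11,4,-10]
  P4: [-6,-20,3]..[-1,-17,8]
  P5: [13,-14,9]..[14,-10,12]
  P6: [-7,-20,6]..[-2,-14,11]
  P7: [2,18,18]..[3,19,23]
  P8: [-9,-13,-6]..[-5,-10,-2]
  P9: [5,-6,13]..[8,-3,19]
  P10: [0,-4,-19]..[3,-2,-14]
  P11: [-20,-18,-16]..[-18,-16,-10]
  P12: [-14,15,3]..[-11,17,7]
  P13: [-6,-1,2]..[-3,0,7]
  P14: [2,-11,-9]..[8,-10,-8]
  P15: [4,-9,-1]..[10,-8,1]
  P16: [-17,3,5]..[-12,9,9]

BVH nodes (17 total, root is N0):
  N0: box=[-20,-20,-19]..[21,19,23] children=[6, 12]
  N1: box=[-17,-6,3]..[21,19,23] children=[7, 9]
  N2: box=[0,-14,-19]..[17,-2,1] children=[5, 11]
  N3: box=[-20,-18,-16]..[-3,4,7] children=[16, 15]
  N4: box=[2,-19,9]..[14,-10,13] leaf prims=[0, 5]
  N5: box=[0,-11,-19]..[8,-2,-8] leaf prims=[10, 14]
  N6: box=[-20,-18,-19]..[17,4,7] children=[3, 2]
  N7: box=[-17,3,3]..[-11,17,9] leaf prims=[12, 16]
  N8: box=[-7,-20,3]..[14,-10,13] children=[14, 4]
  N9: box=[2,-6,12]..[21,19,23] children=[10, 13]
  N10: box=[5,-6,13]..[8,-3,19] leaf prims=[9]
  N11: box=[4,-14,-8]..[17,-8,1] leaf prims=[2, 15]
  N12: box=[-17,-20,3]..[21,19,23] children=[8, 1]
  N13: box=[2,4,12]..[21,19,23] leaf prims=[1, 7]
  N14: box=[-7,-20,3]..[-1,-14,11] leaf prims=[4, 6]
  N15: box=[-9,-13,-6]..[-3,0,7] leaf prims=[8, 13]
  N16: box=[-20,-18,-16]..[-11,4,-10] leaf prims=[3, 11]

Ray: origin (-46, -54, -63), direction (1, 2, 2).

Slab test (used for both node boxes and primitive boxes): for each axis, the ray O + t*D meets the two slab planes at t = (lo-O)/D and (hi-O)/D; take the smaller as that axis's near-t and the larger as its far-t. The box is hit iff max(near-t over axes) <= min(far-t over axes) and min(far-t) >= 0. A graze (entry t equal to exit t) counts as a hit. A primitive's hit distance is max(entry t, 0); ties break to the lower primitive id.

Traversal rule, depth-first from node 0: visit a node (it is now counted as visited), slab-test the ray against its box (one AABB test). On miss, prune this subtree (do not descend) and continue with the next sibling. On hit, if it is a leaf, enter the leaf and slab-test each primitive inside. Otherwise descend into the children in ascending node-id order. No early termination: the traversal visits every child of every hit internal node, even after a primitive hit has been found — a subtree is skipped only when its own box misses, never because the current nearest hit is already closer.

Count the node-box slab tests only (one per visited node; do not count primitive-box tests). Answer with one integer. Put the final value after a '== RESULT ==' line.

Trace the traversal:
N0 x:[26,67] y:[17,73/2] z:[22,43] -> hit [26,73/2], descend [6, 12]
  N6 x:[26,63] y:[18,29] z:[22,35] -> hit [26,29], descend [2, 3]
    N2 x:[46,63] y:[20,26] z:[22,32] -> miss, prune
    N3 x:[26,43] y:[18,29] z:[47/2,35] -> hit [26,29], descend [15, 16]
      N15 x:[37,43] y:[41/2,27] z:[57/2,35] -> miss, prune
      N16 x:[26,35] y:[18,29] z:[47/2,53/2] -> hit [26,53/2] leaf, test {P3(miss), P11(miss)}
  N12 x:[29,67] y:[17,73/2] z:[33,43] -> hit [33,73/2], descend [1, 8]
    N1 x:[29,67] y:[24,73/2] z:[33,43] -> hit [33,73/2], descend [7, 9]
      N7 x:[29,35] y:[57/2,71/2] z:[33,36] -> hit [33,35] leaf, test {P12@t=69/2, P16(miss)}
      N9 x:[48,67] y:[24,73/2] z:[75/2,43] -> miss, prune
    N8 x:[39,60] y:[17,22] z:[33,38] -> miss, prune

11 AABB tests over nodes [0, 6, 2, 3, 15, 16, 12, 1, 7, 9, 8]; 2 leaves entered; closest P12.

== RESULT ==
11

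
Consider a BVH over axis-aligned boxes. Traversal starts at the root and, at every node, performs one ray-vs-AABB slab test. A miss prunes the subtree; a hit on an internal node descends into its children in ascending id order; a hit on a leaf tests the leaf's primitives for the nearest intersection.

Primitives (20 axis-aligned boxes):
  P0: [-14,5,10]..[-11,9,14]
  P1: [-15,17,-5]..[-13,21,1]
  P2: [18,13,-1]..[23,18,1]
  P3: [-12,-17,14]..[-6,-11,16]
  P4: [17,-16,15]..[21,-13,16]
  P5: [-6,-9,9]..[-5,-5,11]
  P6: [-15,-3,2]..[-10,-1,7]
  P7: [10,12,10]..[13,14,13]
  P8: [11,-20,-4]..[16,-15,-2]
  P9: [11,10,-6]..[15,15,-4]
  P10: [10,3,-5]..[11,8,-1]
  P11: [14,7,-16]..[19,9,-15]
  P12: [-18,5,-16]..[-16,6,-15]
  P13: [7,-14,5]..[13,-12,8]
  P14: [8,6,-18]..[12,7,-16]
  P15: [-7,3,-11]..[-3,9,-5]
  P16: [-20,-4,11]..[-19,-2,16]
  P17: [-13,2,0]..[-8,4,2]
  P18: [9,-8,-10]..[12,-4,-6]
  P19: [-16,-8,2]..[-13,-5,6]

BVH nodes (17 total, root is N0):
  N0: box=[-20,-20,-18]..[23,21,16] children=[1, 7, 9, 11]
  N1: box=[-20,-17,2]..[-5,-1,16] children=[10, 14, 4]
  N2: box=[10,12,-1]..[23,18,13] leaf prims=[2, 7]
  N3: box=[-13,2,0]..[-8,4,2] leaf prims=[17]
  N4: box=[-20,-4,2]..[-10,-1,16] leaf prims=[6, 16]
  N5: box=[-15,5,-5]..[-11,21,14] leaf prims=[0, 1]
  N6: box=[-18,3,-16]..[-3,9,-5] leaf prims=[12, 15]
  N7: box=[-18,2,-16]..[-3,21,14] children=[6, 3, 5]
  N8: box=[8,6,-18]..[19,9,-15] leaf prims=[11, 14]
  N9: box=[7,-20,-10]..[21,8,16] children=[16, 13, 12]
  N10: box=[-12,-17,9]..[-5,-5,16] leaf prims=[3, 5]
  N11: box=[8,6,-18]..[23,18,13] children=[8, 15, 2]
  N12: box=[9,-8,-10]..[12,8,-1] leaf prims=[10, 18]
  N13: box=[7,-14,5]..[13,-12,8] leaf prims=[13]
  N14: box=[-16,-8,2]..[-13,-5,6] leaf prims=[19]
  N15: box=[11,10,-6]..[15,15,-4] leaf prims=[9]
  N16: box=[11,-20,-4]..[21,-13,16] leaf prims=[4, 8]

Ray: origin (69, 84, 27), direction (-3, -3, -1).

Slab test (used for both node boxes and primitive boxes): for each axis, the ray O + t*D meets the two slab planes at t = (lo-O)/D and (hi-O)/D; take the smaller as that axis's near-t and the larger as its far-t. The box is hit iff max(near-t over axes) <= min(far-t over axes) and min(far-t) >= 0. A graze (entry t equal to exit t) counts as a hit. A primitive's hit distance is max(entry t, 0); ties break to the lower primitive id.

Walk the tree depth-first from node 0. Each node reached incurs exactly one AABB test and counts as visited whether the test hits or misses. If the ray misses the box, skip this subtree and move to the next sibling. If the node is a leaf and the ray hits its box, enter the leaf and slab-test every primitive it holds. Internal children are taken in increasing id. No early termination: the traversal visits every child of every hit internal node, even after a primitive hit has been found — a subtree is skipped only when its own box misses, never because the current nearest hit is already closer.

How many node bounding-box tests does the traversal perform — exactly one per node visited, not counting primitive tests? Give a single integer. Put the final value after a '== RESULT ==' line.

Trace the traversal:
N0 x:[46/3,89/3] y:[21,104/3] z:[11,45] -> hit [21,89/3], descend [1, 7, 9, 11]
  N1 x:[74/3,89/3] y:[85/3,101/3] z:[11,25] -> miss, prune
  N7 x:[24,29] y:[21,82/3] z:[13,43] -> hit [24,82/3], descend [3, 5, 6]
    N3 x:[77/3,82/3] y:[80/3,82/3] z:[25,27] -> hit [80/3,27] leaf, test {P17@t=80/3}
    N5 x:[80/3,28] y:[21,79/3] z:[13,32] -> miss, prune
    N6 x:[24,29] y:[25,27] z:[32,43] -> miss, prune
  N9 x:[16,62/3] y:[76/3,104/3] z:[11,37] -> miss, prune
  N11 x:[46/3,61/3] y:[22,26] z:[14,45] -> miss, prune

Visited [0, 1, 7, 3, 5, 6, 9, 11]. Tests: 8 box, 1 leaf. Nearest: P17.

== RESULT ==
8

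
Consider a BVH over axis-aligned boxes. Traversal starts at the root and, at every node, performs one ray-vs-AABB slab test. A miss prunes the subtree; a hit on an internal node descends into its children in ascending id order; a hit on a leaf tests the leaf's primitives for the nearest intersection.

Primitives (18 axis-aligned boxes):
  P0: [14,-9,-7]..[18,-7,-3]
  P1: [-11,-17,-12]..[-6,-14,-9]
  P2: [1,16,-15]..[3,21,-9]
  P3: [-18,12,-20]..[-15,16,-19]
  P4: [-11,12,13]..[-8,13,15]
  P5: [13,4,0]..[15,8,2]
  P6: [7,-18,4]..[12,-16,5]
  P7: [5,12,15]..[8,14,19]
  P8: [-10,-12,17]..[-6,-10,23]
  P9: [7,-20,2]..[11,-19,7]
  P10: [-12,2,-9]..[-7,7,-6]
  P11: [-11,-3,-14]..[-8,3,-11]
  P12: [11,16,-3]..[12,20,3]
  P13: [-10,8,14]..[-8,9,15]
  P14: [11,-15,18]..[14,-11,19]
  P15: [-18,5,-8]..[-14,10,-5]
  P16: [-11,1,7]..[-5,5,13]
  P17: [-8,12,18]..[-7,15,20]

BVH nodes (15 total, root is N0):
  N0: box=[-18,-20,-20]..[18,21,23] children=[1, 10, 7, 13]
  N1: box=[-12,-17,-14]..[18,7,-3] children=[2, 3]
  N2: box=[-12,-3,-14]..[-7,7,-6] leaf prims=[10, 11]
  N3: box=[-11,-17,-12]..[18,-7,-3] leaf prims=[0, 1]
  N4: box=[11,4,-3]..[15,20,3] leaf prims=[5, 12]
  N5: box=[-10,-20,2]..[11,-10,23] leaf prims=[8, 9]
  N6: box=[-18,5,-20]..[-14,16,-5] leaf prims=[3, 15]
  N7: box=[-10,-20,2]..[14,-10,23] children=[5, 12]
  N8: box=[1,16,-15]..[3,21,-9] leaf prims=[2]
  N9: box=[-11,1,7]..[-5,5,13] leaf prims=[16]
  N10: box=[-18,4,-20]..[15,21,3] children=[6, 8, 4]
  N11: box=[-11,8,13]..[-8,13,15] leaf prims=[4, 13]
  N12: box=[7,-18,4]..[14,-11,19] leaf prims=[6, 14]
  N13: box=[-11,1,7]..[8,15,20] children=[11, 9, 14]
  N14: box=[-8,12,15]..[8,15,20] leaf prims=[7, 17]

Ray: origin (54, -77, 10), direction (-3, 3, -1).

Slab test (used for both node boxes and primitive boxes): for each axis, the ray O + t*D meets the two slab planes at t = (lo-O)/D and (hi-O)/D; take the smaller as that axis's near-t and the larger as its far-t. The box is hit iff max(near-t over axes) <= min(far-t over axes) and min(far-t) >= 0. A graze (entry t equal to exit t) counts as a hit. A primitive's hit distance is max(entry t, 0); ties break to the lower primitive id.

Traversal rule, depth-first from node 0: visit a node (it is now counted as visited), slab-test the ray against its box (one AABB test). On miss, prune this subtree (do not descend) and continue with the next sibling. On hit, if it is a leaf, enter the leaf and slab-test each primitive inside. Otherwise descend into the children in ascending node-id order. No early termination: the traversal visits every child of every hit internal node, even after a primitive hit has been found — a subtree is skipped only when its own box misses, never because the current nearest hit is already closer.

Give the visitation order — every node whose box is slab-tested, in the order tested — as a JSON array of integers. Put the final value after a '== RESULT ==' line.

Walk:
N0 x:[12,24] y:[19,98/3] z:[-13,30] -> hit [19,24], descend [1, 7, 10, 13]
  N1 x:[12,22] y:[20,28] z:[13,24] -> hit [20,22], descend [2, 3]
    N2 x:[61/3,22] y:[74/3,28] z:[16,24] -> miss, prune
    N3 x:[12,65/3] y:[20,70/3] z:[13,22] -> hit [20,65/3] leaf, test {P0(miss), P1@t=20}
  N7 x:[40/3,64/3] y:[19,67/3] z:[-13,8] -> miss, prune
  N10 x:[13,24] y:[27,98/3] z:[7,30] -> miss, prune
  N13 x:[46/3,65/3] y:[26,92/3] z:[-10,3] -> miss, prune

Summary -> nodes [0, 1, 2, 3, 7, 10, 13]; box-tests=7; leaf-entries=1; first=P1

== RESULT ==
[0, 1, 2, 3, 7, 10, 13]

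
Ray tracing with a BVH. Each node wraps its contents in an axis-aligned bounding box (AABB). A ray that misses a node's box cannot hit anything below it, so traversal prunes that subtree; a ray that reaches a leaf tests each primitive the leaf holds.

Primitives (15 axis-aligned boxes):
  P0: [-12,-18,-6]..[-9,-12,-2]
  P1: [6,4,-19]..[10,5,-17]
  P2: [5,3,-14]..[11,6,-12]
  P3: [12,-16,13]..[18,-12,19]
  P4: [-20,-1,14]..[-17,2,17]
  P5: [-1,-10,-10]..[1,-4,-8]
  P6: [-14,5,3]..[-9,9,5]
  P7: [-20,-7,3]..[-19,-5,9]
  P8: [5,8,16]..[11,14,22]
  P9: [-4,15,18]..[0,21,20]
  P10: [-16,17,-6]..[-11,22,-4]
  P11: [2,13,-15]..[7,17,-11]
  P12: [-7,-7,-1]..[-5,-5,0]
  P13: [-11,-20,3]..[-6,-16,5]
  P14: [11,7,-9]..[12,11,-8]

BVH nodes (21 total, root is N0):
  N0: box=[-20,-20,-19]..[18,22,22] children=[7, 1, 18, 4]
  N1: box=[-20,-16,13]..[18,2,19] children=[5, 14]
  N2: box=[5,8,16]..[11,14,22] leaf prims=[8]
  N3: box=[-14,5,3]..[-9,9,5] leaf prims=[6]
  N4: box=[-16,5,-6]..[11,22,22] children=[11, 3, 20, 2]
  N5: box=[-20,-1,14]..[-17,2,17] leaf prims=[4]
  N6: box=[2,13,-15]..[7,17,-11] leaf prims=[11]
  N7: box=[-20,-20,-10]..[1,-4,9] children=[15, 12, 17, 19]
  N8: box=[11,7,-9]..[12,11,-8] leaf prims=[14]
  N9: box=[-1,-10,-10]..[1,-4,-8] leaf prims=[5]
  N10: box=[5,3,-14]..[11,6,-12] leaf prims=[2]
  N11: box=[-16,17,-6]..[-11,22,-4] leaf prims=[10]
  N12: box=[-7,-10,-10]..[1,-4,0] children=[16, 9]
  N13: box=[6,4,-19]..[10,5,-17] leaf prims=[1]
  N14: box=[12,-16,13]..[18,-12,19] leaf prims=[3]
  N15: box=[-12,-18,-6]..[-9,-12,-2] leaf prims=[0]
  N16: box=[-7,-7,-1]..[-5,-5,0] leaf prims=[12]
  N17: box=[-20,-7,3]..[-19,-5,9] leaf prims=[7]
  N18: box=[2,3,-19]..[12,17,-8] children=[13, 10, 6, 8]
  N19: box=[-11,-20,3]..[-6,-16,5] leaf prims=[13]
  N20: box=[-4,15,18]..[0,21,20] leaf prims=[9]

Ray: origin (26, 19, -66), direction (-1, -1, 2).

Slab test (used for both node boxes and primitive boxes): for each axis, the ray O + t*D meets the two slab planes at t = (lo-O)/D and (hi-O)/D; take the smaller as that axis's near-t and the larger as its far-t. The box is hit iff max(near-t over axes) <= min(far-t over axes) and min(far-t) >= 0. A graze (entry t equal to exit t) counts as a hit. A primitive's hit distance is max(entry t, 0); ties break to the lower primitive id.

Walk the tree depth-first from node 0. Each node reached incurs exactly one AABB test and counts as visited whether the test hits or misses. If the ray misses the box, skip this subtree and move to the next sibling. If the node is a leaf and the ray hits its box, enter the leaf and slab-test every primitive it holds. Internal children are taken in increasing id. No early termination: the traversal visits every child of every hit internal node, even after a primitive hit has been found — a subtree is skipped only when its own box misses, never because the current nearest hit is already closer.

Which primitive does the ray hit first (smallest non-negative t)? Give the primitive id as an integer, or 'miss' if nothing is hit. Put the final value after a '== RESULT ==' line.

Walk:
N0 x:[8,46] y:[-3,39] z:[47/2,44] -> hit [47/2,39], descend [1, 4, 7, 18]
  N1 x:[8,46] y:[17,35] z:[79/2,85/2] -> miss, prune
  N4 x:[15,42] y:[-3,14] z:[30,44] -> miss, prune
  N7 x:[25,46] y:[23,39] z:[28,75/2] -> hit [28,75/2], descend [12, 15, 17, 19]
    N12 x:[25,33] y:[23,29] z:[28,33] -> hit [28,29], descend [9, 16]
      N9 x:[25,27] y:[23,29] z:[28,29] -> miss, prune
      N16 x:[31,33] y:[24,26] z:[65/2,33] -> miss, prune
    N15 x:[35,38] y:[31,37] z:[30,32] -> miss, prune
    N17 x:[45,46] y:[24,26] z:[69/2,75/2] -> miss, prune
    N19 x:[32,37] y:[35,39] z:[69/2,71/2] -> hit [35,71/2] leaf, test {P13@t=35}
  N18 x:[14,24] y:[2,16] z:[47/2,29] -> miss, prune

Visited [0, 1, 4, 7, 12, 9, 16, 15, 17, 19, 18]. Tests: 11 box, 1 leaf. Nearest: P13.

== RESULT ==
13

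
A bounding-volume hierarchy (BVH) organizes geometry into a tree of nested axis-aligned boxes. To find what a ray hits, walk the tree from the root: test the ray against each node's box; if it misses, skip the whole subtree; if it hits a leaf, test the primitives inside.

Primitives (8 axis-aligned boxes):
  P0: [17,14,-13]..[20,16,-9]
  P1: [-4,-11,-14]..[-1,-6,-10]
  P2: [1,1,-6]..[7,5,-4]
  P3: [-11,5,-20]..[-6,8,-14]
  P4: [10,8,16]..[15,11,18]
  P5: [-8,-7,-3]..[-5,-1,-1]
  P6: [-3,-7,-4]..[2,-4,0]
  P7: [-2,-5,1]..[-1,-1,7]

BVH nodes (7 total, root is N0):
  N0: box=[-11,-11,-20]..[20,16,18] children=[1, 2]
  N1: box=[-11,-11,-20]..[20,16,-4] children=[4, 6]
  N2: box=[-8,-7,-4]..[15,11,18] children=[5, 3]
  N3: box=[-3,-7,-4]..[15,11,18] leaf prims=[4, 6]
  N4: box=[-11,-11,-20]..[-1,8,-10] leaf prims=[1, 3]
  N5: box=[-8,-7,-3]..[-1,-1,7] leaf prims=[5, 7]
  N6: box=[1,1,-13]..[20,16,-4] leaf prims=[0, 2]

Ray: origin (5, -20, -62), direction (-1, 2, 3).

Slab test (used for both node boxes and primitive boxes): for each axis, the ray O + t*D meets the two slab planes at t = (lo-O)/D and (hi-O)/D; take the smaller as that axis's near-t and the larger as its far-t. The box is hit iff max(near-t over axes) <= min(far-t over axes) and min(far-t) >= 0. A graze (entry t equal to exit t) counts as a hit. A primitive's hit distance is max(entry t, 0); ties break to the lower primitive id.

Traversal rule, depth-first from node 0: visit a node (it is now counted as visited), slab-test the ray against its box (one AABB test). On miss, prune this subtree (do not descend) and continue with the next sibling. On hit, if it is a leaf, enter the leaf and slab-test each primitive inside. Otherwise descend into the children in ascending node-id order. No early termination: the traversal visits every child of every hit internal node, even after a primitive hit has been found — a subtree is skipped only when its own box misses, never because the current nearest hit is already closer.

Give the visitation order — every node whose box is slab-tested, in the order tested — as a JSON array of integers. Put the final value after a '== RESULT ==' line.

Walk:
N0 x:[-15,16] y:[9/2,18] z:[14,80/3] -> hit [14,16], descend [1, 2]
  N1 x:[-15,16] y:[9/2,18] z:[14,58/3] -> hit [14,16], descend [4, 6]
    N4 x:[6,16] y:[9/2,14] z:[14,52/3] -> hit [14,14] leaf, test {P1(miss), P3@t=14}
    N6 x:[-15,4] y:[21/2,18] z:[49/3,58/3] -> miss, prune
  N2 x:[-10,13] y:[13/2,31/2] z:[58/3,80/3] -> miss, prune

Visited [0, 1, 4, 6, 2]. Tests: 5 box, 1 leaf. Nearest: P3.

== RESULT ==
[0, 1, 4, 6, 2]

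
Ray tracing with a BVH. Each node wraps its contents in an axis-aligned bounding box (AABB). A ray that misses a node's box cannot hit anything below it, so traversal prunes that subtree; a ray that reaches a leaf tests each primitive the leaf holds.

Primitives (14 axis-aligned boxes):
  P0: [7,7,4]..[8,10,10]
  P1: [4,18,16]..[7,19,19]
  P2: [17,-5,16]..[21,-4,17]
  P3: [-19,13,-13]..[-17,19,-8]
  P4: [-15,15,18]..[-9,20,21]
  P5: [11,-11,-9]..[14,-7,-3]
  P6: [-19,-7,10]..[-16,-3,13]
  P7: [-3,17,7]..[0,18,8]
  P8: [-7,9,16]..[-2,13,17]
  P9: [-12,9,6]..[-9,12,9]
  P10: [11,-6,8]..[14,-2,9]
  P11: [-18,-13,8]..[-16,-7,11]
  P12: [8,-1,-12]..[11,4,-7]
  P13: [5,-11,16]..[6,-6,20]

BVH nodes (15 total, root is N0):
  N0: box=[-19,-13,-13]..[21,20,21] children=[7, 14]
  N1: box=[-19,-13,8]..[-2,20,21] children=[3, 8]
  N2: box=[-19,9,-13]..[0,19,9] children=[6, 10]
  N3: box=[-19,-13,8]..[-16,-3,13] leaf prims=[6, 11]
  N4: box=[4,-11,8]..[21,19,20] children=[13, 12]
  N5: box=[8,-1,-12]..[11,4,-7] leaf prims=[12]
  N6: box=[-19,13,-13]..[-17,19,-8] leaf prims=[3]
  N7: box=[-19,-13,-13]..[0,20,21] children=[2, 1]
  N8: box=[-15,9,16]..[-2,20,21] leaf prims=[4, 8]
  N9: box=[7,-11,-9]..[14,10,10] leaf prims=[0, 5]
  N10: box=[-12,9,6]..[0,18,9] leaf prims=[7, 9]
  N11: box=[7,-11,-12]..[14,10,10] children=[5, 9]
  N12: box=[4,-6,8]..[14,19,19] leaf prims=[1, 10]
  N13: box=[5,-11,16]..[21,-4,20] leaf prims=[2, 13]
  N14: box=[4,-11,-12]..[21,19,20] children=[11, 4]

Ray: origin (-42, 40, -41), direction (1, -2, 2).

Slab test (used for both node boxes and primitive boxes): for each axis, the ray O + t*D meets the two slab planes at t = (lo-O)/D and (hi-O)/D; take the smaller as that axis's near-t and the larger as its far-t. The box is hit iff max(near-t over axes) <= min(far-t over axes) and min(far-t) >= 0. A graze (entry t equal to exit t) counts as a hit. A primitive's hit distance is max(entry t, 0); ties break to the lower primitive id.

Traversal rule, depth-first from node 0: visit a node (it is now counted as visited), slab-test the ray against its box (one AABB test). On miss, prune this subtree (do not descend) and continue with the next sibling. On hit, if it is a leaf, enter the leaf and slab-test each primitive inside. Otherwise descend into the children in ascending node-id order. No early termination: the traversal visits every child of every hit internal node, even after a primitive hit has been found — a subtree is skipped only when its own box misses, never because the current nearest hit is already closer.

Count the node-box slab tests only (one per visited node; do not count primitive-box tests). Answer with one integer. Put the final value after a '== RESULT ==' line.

Traverse from the root:
N0 x:[23,63] y:[10,53/2] z:[14,31] -> hit [23,53/2], descend [7, 14]
  N7 x:[23,42] y:[10,53/2] z:[14,31] -> hit [23,53/2], descend [1, 2]
    N1 x:[23,40] y:[10,53/2] z:[49/2,31] -> hit [49/2,53/2], descend [3, 8]
      N3 x:[23,26] y:[43/2,53/2] z:[49/2,27] -> hit [49/2,26] leaf, test {P6(miss), P11@t=49/2}
      N8 x:[27,40] y:[10,31/2] z:[57/2,31] -> miss, prune
    N2 x:[23,42] y:[21/2,31/2] z:[14,25] -> miss, prune
  N14 x:[46,63] y:[21/2,51/2] z:[29/2,61/2] -> miss, prune

7 AABB tests over nodes [0, 7, 1, 3, 8, 2, 14]; 1 leaf entered; closest P11.

== RESULT ==
7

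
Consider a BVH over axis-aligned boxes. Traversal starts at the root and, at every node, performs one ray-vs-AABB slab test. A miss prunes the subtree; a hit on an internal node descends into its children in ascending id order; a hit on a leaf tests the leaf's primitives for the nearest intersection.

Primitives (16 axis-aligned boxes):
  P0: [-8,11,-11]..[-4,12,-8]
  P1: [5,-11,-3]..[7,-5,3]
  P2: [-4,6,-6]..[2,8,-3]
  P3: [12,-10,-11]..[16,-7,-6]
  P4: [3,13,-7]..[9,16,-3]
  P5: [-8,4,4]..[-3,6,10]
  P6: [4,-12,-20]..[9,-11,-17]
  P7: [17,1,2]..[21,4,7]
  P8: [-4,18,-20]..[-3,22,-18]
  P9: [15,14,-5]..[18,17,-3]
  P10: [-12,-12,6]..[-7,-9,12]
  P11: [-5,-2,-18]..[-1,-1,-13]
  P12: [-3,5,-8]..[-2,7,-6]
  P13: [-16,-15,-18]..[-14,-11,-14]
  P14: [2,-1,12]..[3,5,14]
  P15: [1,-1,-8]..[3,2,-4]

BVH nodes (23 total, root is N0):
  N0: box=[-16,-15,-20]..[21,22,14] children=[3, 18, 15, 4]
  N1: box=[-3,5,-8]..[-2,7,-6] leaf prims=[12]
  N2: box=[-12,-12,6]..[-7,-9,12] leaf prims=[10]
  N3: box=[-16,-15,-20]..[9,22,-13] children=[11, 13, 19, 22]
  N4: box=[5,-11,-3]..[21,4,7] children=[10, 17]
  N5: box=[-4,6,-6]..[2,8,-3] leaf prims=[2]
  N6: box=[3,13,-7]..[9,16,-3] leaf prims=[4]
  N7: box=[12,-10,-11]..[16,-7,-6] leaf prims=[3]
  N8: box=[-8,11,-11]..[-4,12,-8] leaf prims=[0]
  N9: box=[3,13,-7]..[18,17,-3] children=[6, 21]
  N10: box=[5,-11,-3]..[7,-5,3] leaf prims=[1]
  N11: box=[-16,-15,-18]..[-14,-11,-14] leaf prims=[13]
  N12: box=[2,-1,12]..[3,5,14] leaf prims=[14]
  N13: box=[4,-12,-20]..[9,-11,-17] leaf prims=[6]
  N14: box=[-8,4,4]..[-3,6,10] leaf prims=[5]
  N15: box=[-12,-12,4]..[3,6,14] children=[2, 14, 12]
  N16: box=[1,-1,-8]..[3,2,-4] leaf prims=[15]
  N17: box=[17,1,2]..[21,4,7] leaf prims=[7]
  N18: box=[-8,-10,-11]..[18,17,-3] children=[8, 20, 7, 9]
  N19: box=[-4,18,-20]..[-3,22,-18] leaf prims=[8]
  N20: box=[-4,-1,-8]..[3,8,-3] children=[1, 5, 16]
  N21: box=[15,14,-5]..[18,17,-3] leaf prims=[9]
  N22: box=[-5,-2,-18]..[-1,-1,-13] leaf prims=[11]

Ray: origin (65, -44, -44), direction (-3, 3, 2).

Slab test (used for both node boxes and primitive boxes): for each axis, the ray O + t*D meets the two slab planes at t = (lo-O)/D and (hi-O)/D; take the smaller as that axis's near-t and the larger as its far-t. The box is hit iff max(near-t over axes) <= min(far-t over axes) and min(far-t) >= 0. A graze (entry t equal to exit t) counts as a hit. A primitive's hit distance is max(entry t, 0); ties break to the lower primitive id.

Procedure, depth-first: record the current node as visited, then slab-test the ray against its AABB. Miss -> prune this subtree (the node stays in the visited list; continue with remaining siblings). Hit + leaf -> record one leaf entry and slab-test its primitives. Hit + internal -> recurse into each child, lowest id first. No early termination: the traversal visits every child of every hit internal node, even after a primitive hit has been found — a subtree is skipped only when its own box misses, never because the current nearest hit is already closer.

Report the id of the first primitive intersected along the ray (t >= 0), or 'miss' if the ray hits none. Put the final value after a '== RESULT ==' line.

Traverse from the root:
N0 x:[44/3,27] y:[29/3,22] z:[12,29] -> hit [44/3,22], descend [3, 4, 15, 18]
  N3 x:[56/3,27] y:[29/3,22] z:[12,31/2] -> miss, prune
  N4 x:[44/3,20] y:[11,16] z:[41/2,51/2] -> miss, prune
  N15 x:[62/3,77/3] y:[32/3,50/3] z:[24,29] -> miss, prune
  N18 x:[47/3,73/3] y:[34/3,61/3] z:[33/2,41/2] -> hit [33/2,61/3], descend [7, 8, 9, 20]
    N7 x:[49/3,53/3] y:[34/3,37/3] z:[33/2,19] -> miss, prune
    N8 x:[23,73/3] y:[55/3,56/3] z:[33/2,18] -> miss, prune
    N9 x:[47/3,62/3] y:[19,61/3] z:[37/2,41/2] -> hit [19,61/3], descend [6, 21]
      N6 x:[56/3,62/3] y:[19,20] z:[37/2,41/2] -> hit [19,20] leaf, test {P4@t=19}
      N21 x:[47/3,50/3] y:[58/3,61/3] z:[39/2,41/2] -> miss, prune
    N20 x:[62/3,23] y:[43/3,52/3] z:[18,41/2] -> miss, prune

11 AABB tests over nodes [0, 3, 4, 15, 18, 7, 8, 9, 6, 21, 20]; 1 leaf entered; closest P4.

== RESULT ==
4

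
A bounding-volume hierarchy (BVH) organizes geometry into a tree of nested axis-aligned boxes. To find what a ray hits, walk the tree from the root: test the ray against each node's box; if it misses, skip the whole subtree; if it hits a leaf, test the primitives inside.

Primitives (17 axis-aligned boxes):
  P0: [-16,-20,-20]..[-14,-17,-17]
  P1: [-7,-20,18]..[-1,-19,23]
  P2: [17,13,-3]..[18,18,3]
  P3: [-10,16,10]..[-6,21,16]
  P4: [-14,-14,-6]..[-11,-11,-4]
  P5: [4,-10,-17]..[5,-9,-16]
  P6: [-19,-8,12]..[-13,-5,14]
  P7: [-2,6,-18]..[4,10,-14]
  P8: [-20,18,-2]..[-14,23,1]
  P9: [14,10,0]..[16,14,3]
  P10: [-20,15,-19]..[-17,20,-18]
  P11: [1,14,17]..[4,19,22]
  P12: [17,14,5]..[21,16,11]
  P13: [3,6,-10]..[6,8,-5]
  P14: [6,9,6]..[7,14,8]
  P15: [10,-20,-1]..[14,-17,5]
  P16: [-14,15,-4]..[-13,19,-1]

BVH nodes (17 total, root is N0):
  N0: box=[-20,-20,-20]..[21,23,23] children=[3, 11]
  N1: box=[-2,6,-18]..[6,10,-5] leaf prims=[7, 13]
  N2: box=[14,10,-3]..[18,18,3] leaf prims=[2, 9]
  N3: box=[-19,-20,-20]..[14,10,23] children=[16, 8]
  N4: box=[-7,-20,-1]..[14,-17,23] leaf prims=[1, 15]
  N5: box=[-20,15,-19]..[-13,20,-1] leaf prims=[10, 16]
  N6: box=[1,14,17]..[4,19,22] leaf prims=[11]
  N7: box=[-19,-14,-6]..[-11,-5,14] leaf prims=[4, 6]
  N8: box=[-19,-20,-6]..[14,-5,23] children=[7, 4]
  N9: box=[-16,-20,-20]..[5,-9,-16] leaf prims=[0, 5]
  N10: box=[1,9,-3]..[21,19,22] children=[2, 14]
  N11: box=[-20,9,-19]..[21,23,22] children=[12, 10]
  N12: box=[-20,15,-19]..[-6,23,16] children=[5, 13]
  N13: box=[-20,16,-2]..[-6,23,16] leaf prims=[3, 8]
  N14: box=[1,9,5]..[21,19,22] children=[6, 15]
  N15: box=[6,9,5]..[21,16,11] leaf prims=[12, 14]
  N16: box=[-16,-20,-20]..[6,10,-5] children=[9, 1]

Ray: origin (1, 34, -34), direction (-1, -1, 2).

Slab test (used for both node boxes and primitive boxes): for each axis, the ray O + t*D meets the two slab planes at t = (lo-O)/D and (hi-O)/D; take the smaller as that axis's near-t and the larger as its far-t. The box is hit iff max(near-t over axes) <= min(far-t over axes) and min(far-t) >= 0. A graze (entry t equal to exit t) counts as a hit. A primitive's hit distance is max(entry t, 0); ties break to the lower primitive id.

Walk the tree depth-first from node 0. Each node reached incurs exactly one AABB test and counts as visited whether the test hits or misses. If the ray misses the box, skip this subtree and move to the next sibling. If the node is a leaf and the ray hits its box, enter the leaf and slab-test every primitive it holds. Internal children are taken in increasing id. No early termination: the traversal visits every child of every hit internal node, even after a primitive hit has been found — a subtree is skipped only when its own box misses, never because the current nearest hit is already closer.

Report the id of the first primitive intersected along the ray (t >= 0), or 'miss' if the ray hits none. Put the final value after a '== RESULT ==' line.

Walk:
N0 x:[-20,21] y:[11,54] z:[7,57/2] -> hit [11,21], descend [3, 11]
  N3 x:[-13,20] y:[24,54] z:[7,57/2] -> miss, prune
  N11 x:[-20,21] y:[11,25] z:[15/2,28] -> hit [11,21], descend [10, 12]
    N10 x:[-20,0] y:[15,25] z:[31/2,28] -> miss, prune
    N12 x:[7,21] y:[11,19] z:[15/2,25] -> hit [11,19], descend [5, 13]
      N5 x:[14,21] y:[14,19] z:[15/2,33/2] -> hit [14,33/2] leaf, test {P10(miss), P16@t=15}
      N13 x:[7,21] y:[11,18] z:[16,25] -> hit [16,18] leaf, test {P3(miss), P8@t=16}

order=[0, 3, 11, 10, 12, 5, 13]  |boxes|=7  |leaves|=2  hit=P16

== RESULT ==
16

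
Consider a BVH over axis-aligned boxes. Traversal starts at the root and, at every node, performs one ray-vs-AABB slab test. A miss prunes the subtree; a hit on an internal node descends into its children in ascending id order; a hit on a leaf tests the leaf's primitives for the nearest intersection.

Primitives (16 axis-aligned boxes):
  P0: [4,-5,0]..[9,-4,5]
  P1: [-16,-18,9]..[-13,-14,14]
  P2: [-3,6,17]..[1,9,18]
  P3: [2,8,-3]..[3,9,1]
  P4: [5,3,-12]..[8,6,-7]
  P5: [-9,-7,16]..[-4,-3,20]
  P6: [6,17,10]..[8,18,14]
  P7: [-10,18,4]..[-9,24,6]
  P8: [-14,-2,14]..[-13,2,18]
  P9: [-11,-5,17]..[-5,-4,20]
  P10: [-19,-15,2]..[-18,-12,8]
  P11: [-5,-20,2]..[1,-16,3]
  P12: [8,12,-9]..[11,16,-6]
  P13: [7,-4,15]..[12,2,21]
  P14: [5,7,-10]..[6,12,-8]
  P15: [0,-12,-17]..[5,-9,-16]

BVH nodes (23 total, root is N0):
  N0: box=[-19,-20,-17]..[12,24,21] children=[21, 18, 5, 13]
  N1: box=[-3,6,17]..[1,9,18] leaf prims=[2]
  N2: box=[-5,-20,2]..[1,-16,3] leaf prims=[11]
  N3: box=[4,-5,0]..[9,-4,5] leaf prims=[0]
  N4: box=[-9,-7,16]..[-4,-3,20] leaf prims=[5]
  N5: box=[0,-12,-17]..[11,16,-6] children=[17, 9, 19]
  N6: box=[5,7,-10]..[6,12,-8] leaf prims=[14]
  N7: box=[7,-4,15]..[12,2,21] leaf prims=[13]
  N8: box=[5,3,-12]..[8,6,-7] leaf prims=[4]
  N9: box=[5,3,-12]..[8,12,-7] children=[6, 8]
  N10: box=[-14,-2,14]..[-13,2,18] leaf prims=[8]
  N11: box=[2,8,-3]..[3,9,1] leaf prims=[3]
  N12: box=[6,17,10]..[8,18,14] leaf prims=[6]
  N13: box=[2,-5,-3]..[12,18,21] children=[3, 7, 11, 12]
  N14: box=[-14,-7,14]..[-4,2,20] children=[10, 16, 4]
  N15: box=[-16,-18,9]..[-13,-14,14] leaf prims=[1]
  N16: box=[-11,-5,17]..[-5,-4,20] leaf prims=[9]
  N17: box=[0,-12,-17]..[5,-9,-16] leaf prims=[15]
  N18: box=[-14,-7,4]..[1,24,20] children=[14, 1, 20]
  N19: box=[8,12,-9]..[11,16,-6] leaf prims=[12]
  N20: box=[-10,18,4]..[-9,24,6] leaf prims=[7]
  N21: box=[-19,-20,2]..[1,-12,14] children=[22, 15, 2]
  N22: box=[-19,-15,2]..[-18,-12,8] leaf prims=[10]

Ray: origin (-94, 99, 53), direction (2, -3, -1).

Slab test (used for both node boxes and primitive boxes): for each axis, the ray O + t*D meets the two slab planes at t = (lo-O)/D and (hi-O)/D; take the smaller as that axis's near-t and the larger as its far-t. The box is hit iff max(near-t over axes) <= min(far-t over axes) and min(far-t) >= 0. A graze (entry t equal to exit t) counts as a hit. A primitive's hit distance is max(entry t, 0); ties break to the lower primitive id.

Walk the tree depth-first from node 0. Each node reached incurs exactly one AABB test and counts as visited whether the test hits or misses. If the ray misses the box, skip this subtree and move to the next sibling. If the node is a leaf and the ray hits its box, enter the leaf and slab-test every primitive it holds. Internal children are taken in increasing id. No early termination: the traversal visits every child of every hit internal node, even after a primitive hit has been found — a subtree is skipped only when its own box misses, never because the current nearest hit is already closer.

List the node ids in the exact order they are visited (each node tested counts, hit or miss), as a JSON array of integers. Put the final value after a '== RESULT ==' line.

Traverse from the root:
N0 x:[75/2,53] y:[25,119/3] z:[32,70] -> hit [75/2,119/3], descend [5, 13, 18, 21]
  N5 x:[47,105/2] y:[83/3,37] z:[59,70] -> miss, prune
  N13 x:[48,53] y:[27,104/3] z:[32,56] -> miss, prune
  N18 x:[40,95/2] y:[25,106/3] z:[33,49] -> miss, prune
  N21 x:[75/2,95/2] y:[37,119/3] z:[39,51] -> hit [39,119/3], descend [2, 15, 22]
    N2 x:[89/2,95/2] y:[115/3,119/3] z:[50,51] -> miss, prune
    N15 x:[39,81/2] y:[113/3,39] z:[39,44] -> hit [39,39] leaf, test {P1@t=39}
    N22 x:[75/2,38] y:[37,38] z:[45,51] -> miss, prune

order=[0, 5, 13, 18, 21, 2, 15, 22]  |boxes|=8  |leaves|=1  hit=P1

== RESULT ==
[0, 5, 13, 18, 21, 2, 15, 22]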